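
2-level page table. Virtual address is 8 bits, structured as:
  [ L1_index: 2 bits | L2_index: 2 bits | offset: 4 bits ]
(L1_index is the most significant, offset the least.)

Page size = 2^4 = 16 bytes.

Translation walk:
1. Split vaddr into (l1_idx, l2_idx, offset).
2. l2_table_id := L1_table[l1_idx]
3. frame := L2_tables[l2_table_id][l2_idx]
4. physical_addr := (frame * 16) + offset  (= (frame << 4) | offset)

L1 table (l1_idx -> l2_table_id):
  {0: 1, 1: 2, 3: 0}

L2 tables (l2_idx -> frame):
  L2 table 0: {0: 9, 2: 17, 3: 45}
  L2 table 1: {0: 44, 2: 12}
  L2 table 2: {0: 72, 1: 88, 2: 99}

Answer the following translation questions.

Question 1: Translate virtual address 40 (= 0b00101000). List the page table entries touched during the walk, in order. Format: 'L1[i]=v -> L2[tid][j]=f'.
vaddr = 40 = 0b00101000
Split: l1_idx=0, l2_idx=2, offset=8

Answer: L1[0]=1 -> L2[1][2]=12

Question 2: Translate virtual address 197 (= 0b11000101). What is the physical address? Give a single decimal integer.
Answer: 149

Derivation:
vaddr = 197 = 0b11000101
Split: l1_idx=3, l2_idx=0, offset=5
L1[3] = 0
L2[0][0] = 9
paddr = 9 * 16 + 5 = 149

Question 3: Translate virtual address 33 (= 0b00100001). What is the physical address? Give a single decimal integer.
Answer: 193

Derivation:
vaddr = 33 = 0b00100001
Split: l1_idx=0, l2_idx=2, offset=1
L1[0] = 1
L2[1][2] = 12
paddr = 12 * 16 + 1 = 193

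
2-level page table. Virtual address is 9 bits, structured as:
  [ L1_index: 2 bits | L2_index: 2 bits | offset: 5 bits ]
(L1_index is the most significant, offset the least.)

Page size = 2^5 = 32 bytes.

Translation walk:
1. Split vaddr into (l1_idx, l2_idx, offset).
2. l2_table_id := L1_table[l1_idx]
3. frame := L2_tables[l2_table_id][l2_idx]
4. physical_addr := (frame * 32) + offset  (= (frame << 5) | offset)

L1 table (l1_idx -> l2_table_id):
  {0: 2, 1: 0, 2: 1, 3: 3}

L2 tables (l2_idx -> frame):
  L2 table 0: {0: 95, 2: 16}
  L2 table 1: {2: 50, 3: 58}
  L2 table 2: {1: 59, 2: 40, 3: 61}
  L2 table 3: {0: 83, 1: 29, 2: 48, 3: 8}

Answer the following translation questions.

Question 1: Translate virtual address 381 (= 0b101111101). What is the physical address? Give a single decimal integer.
vaddr = 381 = 0b101111101
Split: l1_idx=2, l2_idx=3, offset=29
L1[2] = 1
L2[1][3] = 58
paddr = 58 * 32 + 29 = 1885

Answer: 1885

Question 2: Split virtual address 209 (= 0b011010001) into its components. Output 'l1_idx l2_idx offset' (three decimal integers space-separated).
vaddr = 209 = 0b011010001
  top 2 bits -> l1_idx = 1
  next 2 bits -> l2_idx = 2
  bottom 5 bits -> offset = 17

Answer: 1 2 17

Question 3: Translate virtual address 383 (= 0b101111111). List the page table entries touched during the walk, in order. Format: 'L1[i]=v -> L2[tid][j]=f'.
Answer: L1[2]=1 -> L2[1][3]=58

Derivation:
vaddr = 383 = 0b101111111
Split: l1_idx=2, l2_idx=3, offset=31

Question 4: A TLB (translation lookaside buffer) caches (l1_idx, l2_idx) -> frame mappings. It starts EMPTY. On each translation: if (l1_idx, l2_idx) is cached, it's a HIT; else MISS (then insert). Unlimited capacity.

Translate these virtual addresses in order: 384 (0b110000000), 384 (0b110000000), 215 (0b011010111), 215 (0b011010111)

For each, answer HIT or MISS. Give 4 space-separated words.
Answer: MISS HIT MISS HIT

Derivation:
vaddr=384: (3,0) not in TLB -> MISS, insert
vaddr=384: (3,0) in TLB -> HIT
vaddr=215: (1,2) not in TLB -> MISS, insert
vaddr=215: (1,2) in TLB -> HIT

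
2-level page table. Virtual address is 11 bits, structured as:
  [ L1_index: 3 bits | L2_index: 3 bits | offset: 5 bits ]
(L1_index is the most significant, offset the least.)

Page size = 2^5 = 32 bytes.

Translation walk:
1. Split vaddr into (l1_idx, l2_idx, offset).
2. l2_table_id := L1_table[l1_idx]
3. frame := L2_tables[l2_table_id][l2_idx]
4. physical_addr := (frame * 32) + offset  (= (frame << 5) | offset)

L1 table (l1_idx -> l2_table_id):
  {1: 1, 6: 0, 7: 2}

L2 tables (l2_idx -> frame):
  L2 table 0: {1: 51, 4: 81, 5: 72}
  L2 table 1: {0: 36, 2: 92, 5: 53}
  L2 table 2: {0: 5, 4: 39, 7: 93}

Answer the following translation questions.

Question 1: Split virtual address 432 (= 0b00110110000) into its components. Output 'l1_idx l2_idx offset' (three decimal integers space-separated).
vaddr = 432 = 0b00110110000
  top 3 bits -> l1_idx = 1
  next 3 bits -> l2_idx = 5
  bottom 5 bits -> offset = 16

Answer: 1 5 16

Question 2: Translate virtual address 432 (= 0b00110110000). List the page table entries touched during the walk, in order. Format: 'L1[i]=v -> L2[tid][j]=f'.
vaddr = 432 = 0b00110110000
Split: l1_idx=1, l2_idx=5, offset=16

Answer: L1[1]=1 -> L2[1][5]=53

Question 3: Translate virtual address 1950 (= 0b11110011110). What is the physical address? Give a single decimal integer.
Answer: 1278

Derivation:
vaddr = 1950 = 0b11110011110
Split: l1_idx=7, l2_idx=4, offset=30
L1[7] = 2
L2[2][4] = 39
paddr = 39 * 32 + 30 = 1278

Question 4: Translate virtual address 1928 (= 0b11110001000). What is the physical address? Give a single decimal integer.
vaddr = 1928 = 0b11110001000
Split: l1_idx=7, l2_idx=4, offset=8
L1[7] = 2
L2[2][4] = 39
paddr = 39 * 32 + 8 = 1256

Answer: 1256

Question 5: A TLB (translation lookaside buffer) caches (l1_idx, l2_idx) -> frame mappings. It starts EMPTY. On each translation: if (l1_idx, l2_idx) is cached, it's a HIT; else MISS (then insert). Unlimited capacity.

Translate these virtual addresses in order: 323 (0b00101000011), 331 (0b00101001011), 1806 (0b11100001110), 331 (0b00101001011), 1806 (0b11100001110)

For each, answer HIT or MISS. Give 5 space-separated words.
Answer: MISS HIT MISS HIT HIT

Derivation:
vaddr=323: (1,2) not in TLB -> MISS, insert
vaddr=331: (1,2) in TLB -> HIT
vaddr=1806: (7,0) not in TLB -> MISS, insert
vaddr=331: (1,2) in TLB -> HIT
vaddr=1806: (7,0) in TLB -> HIT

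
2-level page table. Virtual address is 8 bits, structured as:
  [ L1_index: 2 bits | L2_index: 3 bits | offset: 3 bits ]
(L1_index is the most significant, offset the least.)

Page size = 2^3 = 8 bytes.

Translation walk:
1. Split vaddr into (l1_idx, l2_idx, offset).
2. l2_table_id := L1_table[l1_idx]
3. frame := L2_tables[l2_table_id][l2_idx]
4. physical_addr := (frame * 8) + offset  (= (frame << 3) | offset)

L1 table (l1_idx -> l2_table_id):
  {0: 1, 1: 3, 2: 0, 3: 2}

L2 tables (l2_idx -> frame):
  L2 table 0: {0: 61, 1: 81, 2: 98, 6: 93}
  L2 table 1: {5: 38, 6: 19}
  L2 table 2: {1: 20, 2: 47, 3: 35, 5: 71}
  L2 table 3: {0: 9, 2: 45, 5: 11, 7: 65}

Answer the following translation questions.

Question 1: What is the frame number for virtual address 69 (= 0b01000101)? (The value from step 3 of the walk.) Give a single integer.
vaddr = 69: l1_idx=1, l2_idx=0
L1[1] = 3; L2[3][0] = 9

Answer: 9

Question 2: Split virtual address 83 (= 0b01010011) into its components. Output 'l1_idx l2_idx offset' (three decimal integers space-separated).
vaddr = 83 = 0b01010011
  top 2 bits -> l1_idx = 1
  next 3 bits -> l2_idx = 2
  bottom 3 bits -> offset = 3

Answer: 1 2 3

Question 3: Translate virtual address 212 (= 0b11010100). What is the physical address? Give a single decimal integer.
vaddr = 212 = 0b11010100
Split: l1_idx=3, l2_idx=2, offset=4
L1[3] = 2
L2[2][2] = 47
paddr = 47 * 8 + 4 = 380

Answer: 380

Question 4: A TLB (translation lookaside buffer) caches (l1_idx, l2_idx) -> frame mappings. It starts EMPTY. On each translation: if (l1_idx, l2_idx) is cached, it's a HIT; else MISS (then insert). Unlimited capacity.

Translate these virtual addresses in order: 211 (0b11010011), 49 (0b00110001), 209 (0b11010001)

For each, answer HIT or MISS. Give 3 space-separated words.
vaddr=211: (3,2) not in TLB -> MISS, insert
vaddr=49: (0,6) not in TLB -> MISS, insert
vaddr=209: (3,2) in TLB -> HIT

Answer: MISS MISS HIT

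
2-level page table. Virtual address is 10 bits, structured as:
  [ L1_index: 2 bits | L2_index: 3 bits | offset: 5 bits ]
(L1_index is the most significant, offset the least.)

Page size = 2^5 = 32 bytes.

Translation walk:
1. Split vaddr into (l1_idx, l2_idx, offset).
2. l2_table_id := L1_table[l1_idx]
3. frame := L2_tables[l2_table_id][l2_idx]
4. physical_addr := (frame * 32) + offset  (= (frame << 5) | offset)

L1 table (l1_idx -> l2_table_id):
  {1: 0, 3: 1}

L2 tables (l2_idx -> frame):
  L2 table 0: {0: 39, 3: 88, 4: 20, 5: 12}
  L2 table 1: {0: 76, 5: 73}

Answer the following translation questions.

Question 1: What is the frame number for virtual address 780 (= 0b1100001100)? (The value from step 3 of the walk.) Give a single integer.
Answer: 76

Derivation:
vaddr = 780: l1_idx=3, l2_idx=0
L1[3] = 1; L2[1][0] = 76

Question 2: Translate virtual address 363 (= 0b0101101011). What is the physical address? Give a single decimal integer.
vaddr = 363 = 0b0101101011
Split: l1_idx=1, l2_idx=3, offset=11
L1[1] = 0
L2[0][3] = 88
paddr = 88 * 32 + 11 = 2827

Answer: 2827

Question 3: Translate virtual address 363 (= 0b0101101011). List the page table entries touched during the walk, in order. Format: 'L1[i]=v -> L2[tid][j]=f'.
vaddr = 363 = 0b0101101011
Split: l1_idx=1, l2_idx=3, offset=11

Answer: L1[1]=0 -> L2[0][3]=88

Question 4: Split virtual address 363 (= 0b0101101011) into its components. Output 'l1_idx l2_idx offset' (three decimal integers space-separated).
Answer: 1 3 11

Derivation:
vaddr = 363 = 0b0101101011
  top 2 bits -> l1_idx = 1
  next 3 bits -> l2_idx = 3
  bottom 5 bits -> offset = 11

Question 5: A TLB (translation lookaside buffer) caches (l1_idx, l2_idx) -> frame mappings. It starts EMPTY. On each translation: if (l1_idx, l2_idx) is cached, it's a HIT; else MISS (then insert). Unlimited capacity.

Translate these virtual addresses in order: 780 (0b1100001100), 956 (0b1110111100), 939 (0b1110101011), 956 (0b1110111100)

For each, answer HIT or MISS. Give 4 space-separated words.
vaddr=780: (3,0) not in TLB -> MISS, insert
vaddr=956: (3,5) not in TLB -> MISS, insert
vaddr=939: (3,5) in TLB -> HIT
vaddr=956: (3,5) in TLB -> HIT

Answer: MISS MISS HIT HIT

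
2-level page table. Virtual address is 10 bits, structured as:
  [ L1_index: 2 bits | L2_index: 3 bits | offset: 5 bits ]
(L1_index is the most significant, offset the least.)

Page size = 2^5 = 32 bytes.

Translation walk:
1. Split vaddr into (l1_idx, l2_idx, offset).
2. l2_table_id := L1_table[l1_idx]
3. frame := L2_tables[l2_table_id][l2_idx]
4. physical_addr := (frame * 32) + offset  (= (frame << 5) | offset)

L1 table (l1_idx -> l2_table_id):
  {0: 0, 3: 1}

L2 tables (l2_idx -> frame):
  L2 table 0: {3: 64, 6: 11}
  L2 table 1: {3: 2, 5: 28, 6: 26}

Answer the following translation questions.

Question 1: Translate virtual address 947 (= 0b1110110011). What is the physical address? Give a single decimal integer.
vaddr = 947 = 0b1110110011
Split: l1_idx=3, l2_idx=5, offset=19
L1[3] = 1
L2[1][5] = 28
paddr = 28 * 32 + 19 = 915

Answer: 915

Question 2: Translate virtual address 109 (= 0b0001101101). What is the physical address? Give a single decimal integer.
vaddr = 109 = 0b0001101101
Split: l1_idx=0, l2_idx=3, offset=13
L1[0] = 0
L2[0][3] = 64
paddr = 64 * 32 + 13 = 2061

Answer: 2061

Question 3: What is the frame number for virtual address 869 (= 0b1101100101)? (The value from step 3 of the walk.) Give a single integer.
Answer: 2

Derivation:
vaddr = 869: l1_idx=3, l2_idx=3
L1[3] = 1; L2[1][3] = 2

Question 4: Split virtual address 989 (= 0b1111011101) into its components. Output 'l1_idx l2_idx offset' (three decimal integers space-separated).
vaddr = 989 = 0b1111011101
  top 2 bits -> l1_idx = 3
  next 3 bits -> l2_idx = 6
  bottom 5 bits -> offset = 29

Answer: 3 6 29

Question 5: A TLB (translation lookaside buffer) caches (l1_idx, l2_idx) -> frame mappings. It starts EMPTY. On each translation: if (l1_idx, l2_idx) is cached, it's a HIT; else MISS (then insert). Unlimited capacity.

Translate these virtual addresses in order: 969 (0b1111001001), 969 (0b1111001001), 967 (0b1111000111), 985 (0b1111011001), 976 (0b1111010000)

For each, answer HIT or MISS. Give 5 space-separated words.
vaddr=969: (3,6) not in TLB -> MISS, insert
vaddr=969: (3,6) in TLB -> HIT
vaddr=967: (3,6) in TLB -> HIT
vaddr=985: (3,6) in TLB -> HIT
vaddr=976: (3,6) in TLB -> HIT

Answer: MISS HIT HIT HIT HIT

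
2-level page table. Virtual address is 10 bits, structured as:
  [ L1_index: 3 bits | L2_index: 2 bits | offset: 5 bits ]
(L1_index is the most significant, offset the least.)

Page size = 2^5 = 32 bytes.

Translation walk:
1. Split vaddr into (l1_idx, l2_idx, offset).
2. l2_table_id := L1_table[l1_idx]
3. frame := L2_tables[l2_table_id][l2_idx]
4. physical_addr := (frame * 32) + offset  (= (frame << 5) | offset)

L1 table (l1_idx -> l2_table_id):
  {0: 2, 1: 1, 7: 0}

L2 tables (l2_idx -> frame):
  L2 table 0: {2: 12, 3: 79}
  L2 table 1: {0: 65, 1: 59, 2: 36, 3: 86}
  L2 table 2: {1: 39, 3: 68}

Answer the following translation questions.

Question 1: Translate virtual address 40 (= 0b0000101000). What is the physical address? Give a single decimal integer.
Answer: 1256

Derivation:
vaddr = 40 = 0b0000101000
Split: l1_idx=0, l2_idx=1, offset=8
L1[0] = 2
L2[2][1] = 39
paddr = 39 * 32 + 8 = 1256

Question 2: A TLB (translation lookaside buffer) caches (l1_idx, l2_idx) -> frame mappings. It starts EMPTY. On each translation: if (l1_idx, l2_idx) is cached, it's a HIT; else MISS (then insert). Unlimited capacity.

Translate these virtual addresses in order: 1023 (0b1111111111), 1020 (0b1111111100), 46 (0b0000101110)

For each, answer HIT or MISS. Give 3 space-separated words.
vaddr=1023: (7,3) not in TLB -> MISS, insert
vaddr=1020: (7,3) in TLB -> HIT
vaddr=46: (0,1) not in TLB -> MISS, insert

Answer: MISS HIT MISS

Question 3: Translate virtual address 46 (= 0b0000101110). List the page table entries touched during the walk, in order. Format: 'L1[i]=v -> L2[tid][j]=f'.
vaddr = 46 = 0b0000101110
Split: l1_idx=0, l2_idx=1, offset=14

Answer: L1[0]=2 -> L2[2][1]=39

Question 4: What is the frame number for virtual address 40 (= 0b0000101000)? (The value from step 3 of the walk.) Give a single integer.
Answer: 39

Derivation:
vaddr = 40: l1_idx=0, l2_idx=1
L1[0] = 2; L2[2][1] = 39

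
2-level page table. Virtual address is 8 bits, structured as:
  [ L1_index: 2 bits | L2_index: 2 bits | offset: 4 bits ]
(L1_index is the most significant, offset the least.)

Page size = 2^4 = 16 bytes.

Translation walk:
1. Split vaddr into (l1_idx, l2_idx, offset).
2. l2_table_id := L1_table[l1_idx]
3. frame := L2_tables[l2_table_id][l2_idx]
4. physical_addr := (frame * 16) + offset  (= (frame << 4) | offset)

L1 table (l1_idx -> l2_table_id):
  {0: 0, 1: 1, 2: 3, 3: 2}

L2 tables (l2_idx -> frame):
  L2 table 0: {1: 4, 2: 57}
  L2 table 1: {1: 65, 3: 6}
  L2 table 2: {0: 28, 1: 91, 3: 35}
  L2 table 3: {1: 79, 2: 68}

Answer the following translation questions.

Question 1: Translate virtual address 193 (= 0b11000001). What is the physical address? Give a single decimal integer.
vaddr = 193 = 0b11000001
Split: l1_idx=3, l2_idx=0, offset=1
L1[3] = 2
L2[2][0] = 28
paddr = 28 * 16 + 1 = 449

Answer: 449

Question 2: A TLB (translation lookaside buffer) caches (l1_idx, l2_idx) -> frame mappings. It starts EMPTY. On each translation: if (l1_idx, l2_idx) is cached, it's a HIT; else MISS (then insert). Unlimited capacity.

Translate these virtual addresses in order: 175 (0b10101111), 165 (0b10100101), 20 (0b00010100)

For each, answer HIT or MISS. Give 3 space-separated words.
vaddr=175: (2,2) not in TLB -> MISS, insert
vaddr=165: (2,2) in TLB -> HIT
vaddr=20: (0,1) not in TLB -> MISS, insert

Answer: MISS HIT MISS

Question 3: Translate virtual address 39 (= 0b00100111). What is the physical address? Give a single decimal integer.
vaddr = 39 = 0b00100111
Split: l1_idx=0, l2_idx=2, offset=7
L1[0] = 0
L2[0][2] = 57
paddr = 57 * 16 + 7 = 919

Answer: 919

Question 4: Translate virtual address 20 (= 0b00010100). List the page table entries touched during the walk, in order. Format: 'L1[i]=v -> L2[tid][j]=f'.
Answer: L1[0]=0 -> L2[0][1]=4

Derivation:
vaddr = 20 = 0b00010100
Split: l1_idx=0, l2_idx=1, offset=4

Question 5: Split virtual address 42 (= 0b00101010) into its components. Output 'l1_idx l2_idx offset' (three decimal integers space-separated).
vaddr = 42 = 0b00101010
  top 2 bits -> l1_idx = 0
  next 2 bits -> l2_idx = 2
  bottom 4 bits -> offset = 10

Answer: 0 2 10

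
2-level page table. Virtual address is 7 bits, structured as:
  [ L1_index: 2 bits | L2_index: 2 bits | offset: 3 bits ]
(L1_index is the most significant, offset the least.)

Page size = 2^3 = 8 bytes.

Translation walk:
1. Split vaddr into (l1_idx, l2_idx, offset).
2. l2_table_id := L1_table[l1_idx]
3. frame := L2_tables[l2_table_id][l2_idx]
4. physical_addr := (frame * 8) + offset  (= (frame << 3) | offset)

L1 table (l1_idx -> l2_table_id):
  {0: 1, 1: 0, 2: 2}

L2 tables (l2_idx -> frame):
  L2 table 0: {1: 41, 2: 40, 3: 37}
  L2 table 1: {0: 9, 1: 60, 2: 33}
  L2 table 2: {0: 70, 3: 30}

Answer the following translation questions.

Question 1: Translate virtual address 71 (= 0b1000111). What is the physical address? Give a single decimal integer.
Answer: 567

Derivation:
vaddr = 71 = 0b1000111
Split: l1_idx=2, l2_idx=0, offset=7
L1[2] = 2
L2[2][0] = 70
paddr = 70 * 8 + 7 = 567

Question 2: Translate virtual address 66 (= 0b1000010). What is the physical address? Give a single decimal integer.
Answer: 562

Derivation:
vaddr = 66 = 0b1000010
Split: l1_idx=2, l2_idx=0, offset=2
L1[2] = 2
L2[2][0] = 70
paddr = 70 * 8 + 2 = 562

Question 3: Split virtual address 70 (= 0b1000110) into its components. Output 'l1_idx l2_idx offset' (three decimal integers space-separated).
vaddr = 70 = 0b1000110
  top 2 bits -> l1_idx = 2
  next 2 bits -> l2_idx = 0
  bottom 3 bits -> offset = 6

Answer: 2 0 6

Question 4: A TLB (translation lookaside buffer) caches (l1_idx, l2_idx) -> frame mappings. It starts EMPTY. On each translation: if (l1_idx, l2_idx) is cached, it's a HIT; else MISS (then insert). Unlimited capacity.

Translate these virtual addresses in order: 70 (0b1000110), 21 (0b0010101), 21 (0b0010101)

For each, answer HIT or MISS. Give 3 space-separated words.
vaddr=70: (2,0) not in TLB -> MISS, insert
vaddr=21: (0,2) not in TLB -> MISS, insert
vaddr=21: (0,2) in TLB -> HIT

Answer: MISS MISS HIT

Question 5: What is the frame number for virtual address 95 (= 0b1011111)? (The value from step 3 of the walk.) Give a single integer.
vaddr = 95: l1_idx=2, l2_idx=3
L1[2] = 2; L2[2][3] = 30

Answer: 30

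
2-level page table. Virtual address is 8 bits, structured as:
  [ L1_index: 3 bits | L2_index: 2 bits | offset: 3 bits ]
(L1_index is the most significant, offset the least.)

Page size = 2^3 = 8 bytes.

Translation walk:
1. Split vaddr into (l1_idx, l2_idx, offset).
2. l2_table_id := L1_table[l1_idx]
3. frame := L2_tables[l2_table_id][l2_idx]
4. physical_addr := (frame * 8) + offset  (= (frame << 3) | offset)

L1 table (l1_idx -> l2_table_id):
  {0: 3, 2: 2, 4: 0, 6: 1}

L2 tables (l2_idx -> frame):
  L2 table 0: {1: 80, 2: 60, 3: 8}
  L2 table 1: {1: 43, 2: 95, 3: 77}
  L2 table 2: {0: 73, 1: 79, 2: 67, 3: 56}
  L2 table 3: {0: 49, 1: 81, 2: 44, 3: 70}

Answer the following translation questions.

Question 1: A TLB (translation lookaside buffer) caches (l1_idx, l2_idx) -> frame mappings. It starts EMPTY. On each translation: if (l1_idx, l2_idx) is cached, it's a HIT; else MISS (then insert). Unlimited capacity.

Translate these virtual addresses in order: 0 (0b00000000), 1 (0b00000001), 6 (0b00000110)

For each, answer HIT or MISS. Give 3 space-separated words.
Answer: MISS HIT HIT

Derivation:
vaddr=0: (0,0) not in TLB -> MISS, insert
vaddr=1: (0,0) in TLB -> HIT
vaddr=6: (0,0) in TLB -> HIT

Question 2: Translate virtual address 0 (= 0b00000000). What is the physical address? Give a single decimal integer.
Answer: 392

Derivation:
vaddr = 0 = 0b00000000
Split: l1_idx=0, l2_idx=0, offset=0
L1[0] = 3
L2[3][0] = 49
paddr = 49 * 8 + 0 = 392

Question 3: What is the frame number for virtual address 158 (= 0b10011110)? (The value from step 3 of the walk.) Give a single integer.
Answer: 8

Derivation:
vaddr = 158: l1_idx=4, l2_idx=3
L1[4] = 0; L2[0][3] = 8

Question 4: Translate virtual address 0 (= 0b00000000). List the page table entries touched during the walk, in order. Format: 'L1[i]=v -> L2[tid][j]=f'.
vaddr = 0 = 0b00000000
Split: l1_idx=0, l2_idx=0, offset=0

Answer: L1[0]=3 -> L2[3][0]=49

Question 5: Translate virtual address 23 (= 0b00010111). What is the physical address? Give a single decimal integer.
vaddr = 23 = 0b00010111
Split: l1_idx=0, l2_idx=2, offset=7
L1[0] = 3
L2[3][2] = 44
paddr = 44 * 8 + 7 = 359

Answer: 359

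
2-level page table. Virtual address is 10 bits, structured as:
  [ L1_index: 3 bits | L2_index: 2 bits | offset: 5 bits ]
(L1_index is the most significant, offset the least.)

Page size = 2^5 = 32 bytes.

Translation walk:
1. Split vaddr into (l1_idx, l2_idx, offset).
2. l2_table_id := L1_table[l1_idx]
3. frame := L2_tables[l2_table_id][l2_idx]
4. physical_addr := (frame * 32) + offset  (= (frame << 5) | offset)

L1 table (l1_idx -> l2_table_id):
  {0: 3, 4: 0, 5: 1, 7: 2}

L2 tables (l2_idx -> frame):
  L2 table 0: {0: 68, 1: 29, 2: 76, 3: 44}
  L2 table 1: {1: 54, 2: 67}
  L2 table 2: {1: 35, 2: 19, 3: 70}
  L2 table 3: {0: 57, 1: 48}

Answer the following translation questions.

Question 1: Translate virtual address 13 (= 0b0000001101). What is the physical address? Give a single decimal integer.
Answer: 1837

Derivation:
vaddr = 13 = 0b0000001101
Split: l1_idx=0, l2_idx=0, offset=13
L1[0] = 3
L2[3][0] = 57
paddr = 57 * 32 + 13 = 1837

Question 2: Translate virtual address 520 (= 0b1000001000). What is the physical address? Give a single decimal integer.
vaddr = 520 = 0b1000001000
Split: l1_idx=4, l2_idx=0, offset=8
L1[4] = 0
L2[0][0] = 68
paddr = 68 * 32 + 8 = 2184

Answer: 2184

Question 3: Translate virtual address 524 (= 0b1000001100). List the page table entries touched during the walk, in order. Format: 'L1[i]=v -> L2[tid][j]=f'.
Answer: L1[4]=0 -> L2[0][0]=68

Derivation:
vaddr = 524 = 0b1000001100
Split: l1_idx=4, l2_idx=0, offset=12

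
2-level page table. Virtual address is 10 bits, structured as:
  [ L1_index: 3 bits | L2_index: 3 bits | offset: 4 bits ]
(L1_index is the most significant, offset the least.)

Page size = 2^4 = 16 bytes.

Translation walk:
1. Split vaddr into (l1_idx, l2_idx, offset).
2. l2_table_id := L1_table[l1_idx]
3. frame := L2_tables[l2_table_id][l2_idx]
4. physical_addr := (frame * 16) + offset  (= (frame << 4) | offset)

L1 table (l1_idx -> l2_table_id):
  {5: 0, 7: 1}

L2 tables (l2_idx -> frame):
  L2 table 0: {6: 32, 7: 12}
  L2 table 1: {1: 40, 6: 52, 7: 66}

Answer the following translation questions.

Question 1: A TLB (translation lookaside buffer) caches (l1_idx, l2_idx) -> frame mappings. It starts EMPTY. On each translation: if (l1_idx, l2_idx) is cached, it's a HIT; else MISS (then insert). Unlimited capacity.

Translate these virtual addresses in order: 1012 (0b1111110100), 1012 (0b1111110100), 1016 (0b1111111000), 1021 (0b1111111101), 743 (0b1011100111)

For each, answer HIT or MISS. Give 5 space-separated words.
Answer: MISS HIT HIT HIT MISS

Derivation:
vaddr=1012: (7,7) not in TLB -> MISS, insert
vaddr=1012: (7,7) in TLB -> HIT
vaddr=1016: (7,7) in TLB -> HIT
vaddr=1021: (7,7) in TLB -> HIT
vaddr=743: (5,6) not in TLB -> MISS, insert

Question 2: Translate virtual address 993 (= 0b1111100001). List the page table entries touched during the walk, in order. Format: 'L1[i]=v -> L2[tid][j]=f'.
vaddr = 993 = 0b1111100001
Split: l1_idx=7, l2_idx=6, offset=1

Answer: L1[7]=1 -> L2[1][6]=52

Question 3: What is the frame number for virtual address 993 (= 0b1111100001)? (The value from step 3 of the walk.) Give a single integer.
Answer: 52

Derivation:
vaddr = 993: l1_idx=7, l2_idx=6
L1[7] = 1; L2[1][6] = 52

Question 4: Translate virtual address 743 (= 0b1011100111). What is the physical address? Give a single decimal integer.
vaddr = 743 = 0b1011100111
Split: l1_idx=5, l2_idx=6, offset=7
L1[5] = 0
L2[0][6] = 32
paddr = 32 * 16 + 7 = 519

Answer: 519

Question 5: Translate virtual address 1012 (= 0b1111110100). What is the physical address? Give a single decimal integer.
vaddr = 1012 = 0b1111110100
Split: l1_idx=7, l2_idx=7, offset=4
L1[7] = 1
L2[1][7] = 66
paddr = 66 * 16 + 4 = 1060

Answer: 1060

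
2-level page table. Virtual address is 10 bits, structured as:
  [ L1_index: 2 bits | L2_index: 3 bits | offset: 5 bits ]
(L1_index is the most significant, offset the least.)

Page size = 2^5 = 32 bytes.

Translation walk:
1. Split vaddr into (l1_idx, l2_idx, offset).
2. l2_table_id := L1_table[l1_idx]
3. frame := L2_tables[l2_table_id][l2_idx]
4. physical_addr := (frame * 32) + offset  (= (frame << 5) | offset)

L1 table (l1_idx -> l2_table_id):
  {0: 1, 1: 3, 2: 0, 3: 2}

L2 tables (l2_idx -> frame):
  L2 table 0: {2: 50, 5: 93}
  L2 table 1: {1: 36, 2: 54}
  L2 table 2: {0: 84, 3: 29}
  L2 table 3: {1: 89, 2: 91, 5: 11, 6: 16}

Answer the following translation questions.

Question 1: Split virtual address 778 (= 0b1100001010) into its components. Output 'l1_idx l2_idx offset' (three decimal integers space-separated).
vaddr = 778 = 0b1100001010
  top 2 bits -> l1_idx = 3
  next 3 bits -> l2_idx = 0
  bottom 5 bits -> offset = 10

Answer: 3 0 10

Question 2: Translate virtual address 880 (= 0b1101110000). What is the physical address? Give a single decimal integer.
Answer: 944

Derivation:
vaddr = 880 = 0b1101110000
Split: l1_idx=3, l2_idx=3, offset=16
L1[3] = 2
L2[2][3] = 29
paddr = 29 * 32 + 16 = 944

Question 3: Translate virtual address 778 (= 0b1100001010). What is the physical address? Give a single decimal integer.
vaddr = 778 = 0b1100001010
Split: l1_idx=3, l2_idx=0, offset=10
L1[3] = 2
L2[2][0] = 84
paddr = 84 * 32 + 10 = 2698

Answer: 2698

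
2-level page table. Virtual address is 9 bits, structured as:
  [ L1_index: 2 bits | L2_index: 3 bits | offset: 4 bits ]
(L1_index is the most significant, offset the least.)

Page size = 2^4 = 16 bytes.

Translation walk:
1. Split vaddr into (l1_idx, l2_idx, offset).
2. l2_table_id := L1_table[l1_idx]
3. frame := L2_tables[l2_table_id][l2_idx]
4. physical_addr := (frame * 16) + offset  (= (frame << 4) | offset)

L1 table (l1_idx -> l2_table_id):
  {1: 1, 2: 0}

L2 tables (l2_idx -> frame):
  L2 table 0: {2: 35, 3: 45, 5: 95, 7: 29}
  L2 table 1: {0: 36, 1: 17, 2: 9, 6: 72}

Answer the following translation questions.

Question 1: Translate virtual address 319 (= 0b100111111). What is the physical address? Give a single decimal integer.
Answer: 735

Derivation:
vaddr = 319 = 0b100111111
Split: l1_idx=2, l2_idx=3, offset=15
L1[2] = 0
L2[0][3] = 45
paddr = 45 * 16 + 15 = 735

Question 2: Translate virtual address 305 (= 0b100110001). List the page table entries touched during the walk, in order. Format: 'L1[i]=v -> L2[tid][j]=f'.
vaddr = 305 = 0b100110001
Split: l1_idx=2, l2_idx=3, offset=1

Answer: L1[2]=0 -> L2[0][3]=45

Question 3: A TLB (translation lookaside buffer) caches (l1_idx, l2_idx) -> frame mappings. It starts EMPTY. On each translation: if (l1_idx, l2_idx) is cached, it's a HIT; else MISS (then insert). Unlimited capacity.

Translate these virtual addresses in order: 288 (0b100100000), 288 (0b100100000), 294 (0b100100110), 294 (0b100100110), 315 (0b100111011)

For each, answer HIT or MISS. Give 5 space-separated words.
vaddr=288: (2,2) not in TLB -> MISS, insert
vaddr=288: (2,2) in TLB -> HIT
vaddr=294: (2,2) in TLB -> HIT
vaddr=294: (2,2) in TLB -> HIT
vaddr=315: (2,3) not in TLB -> MISS, insert

Answer: MISS HIT HIT HIT MISS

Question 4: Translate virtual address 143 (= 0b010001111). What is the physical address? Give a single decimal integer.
Answer: 591

Derivation:
vaddr = 143 = 0b010001111
Split: l1_idx=1, l2_idx=0, offset=15
L1[1] = 1
L2[1][0] = 36
paddr = 36 * 16 + 15 = 591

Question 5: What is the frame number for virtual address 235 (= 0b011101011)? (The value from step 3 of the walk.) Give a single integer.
vaddr = 235: l1_idx=1, l2_idx=6
L1[1] = 1; L2[1][6] = 72

Answer: 72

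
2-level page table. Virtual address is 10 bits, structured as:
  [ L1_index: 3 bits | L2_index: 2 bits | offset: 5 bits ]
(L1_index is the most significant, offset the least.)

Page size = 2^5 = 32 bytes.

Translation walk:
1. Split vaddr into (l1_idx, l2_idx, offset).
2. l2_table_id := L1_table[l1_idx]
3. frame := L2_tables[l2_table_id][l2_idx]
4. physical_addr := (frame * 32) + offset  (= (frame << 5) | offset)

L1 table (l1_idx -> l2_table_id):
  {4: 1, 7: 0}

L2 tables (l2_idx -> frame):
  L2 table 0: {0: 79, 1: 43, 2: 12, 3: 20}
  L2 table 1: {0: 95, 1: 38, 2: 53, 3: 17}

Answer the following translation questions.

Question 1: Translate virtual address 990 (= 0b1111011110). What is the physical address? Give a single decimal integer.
Answer: 414

Derivation:
vaddr = 990 = 0b1111011110
Split: l1_idx=7, l2_idx=2, offset=30
L1[7] = 0
L2[0][2] = 12
paddr = 12 * 32 + 30 = 414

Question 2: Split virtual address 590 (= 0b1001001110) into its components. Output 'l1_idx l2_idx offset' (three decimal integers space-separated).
Answer: 4 2 14

Derivation:
vaddr = 590 = 0b1001001110
  top 3 bits -> l1_idx = 4
  next 2 bits -> l2_idx = 2
  bottom 5 bits -> offset = 14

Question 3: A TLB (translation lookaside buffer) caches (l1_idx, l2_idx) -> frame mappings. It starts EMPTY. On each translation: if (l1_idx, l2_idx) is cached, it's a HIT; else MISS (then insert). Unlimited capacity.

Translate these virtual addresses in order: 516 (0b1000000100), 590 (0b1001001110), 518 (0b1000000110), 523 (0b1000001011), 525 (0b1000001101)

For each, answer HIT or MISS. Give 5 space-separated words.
vaddr=516: (4,0) not in TLB -> MISS, insert
vaddr=590: (4,2) not in TLB -> MISS, insert
vaddr=518: (4,0) in TLB -> HIT
vaddr=523: (4,0) in TLB -> HIT
vaddr=525: (4,0) in TLB -> HIT

Answer: MISS MISS HIT HIT HIT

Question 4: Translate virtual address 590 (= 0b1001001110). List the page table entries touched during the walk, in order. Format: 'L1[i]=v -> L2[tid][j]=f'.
Answer: L1[4]=1 -> L2[1][2]=53

Derivation:
vaddr = 590 = 0b1001001110
Split: l1_idx=4, l2_idx=2, offset=14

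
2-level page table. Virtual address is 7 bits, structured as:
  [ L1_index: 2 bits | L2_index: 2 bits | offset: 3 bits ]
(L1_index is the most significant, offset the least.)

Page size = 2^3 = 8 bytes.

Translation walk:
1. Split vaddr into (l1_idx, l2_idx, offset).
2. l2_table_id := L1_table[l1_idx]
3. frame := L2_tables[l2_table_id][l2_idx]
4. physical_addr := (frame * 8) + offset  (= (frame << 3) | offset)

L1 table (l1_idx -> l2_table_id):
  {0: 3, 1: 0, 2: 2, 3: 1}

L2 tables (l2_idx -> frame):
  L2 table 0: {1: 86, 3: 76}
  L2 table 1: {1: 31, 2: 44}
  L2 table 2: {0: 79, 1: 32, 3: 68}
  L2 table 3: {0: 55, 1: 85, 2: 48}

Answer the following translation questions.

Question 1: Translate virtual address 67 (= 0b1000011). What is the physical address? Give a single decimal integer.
Answer: 635

Derivation:
vaddr = 67 = 0b1000011
Split: l1_idx=2, l2_idx=0, offset=3
L1[2] = 2
L2[2][0] = 79
paddr = 79 * 8 + 3 = 635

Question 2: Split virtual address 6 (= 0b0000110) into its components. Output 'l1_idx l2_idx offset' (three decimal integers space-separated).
vaddr = 6 = 0b0000110
  top 2 bits -> l1_idx = 0
  next 2 bits -> l2_idx = 0
  bottom 3 bits -> offset = 6

Answer: 0 0 6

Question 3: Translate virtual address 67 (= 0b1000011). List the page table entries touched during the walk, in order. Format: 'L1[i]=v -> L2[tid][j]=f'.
vaddr = 67 = 0b1000011
Split: l1_idx=2, l2_idx=0, offset=3

Answer: L1[2]=2 -> L2[2][0]=79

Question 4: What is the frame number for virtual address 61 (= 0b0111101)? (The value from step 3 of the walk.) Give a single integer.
Answer: 76

Derivation:
vaddr = 61: l1_idx=1, l2_idx=3
L1[1] = 0; L2[0][3] = 76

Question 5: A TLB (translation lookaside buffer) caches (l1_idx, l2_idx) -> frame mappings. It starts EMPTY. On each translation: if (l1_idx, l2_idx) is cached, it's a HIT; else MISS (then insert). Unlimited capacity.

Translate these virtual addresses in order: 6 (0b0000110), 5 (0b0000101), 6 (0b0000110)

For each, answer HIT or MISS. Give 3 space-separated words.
Answer: MISS HIT HIT

Derivation:
vaddr=6: (0,0) not in TLB -> MISS, insert
vaddr=5: (0,0) in TLB -> HIT
vaddr=6: (0,0) in TLB -> HIT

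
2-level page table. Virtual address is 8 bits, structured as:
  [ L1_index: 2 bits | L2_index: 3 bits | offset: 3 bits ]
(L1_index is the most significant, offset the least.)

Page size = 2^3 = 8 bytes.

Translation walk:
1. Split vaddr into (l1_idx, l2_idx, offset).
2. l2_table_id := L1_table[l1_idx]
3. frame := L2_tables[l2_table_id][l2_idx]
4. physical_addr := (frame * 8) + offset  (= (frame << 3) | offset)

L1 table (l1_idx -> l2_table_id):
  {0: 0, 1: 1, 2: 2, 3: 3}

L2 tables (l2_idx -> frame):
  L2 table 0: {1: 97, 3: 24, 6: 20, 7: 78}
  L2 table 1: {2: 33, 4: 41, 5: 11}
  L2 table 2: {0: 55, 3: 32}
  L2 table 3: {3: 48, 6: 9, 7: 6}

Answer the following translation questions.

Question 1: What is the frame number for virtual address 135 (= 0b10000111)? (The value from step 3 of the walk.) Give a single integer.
vaddr = 135: l1_idx=2, l2_idx=0
L1[2] = 2; L2[2][0] = 55

Answer: 55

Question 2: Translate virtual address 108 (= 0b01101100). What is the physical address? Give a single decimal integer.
Answer: 92

Derivation:
vaddr = 108 = 0b01101100
Split: l1_idx=1, l2_idx=5, offset=4
L1[1] = 1
L2[1][5] = 11
paddr = 11 * 8 + 4 = 92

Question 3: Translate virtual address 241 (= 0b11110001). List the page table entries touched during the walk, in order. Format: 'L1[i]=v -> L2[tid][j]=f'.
Answer: L1[3]=3 -> L2[3][6]=9

Derivation:
vaddr = 241 = 0b11110001
Split: l1_idx=3, l2_idx=6, offset=1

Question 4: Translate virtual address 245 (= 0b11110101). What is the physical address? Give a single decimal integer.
Answer: 77

Derivation:
vaddr = 245 = 0b11110101
Split: l1_idx=3, l2_idx=6, offset=5
L1[3] = 3
L2[3][6] = 9
paddr = 9 * 8 + 5 = 77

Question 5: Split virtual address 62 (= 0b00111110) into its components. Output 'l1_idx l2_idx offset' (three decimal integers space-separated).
Answer: 0 7 6

Derivation:
vaddr = 62 = 0b00111110
  top 2 bits -> l1_idx = 0
  next 3 bits -> l2_idx = 7
  bottom 3 bits -> offset = 6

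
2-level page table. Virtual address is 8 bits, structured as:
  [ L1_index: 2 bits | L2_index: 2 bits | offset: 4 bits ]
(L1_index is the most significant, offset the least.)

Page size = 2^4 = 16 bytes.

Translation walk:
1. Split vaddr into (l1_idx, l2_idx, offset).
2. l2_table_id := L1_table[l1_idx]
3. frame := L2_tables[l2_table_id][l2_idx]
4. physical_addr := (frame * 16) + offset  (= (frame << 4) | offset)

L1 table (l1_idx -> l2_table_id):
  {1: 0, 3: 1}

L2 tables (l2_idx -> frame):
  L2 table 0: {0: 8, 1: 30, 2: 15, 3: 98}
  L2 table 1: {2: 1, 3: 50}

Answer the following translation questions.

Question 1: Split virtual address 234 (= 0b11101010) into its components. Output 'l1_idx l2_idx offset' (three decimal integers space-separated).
vaddr = 234 = 0b11101010
  top 2 bits -> l1_idx = 3
  next 2 bits -> l2_idx = 2
  bottom 4 bits -> offset = 10

Answer: 3 2 10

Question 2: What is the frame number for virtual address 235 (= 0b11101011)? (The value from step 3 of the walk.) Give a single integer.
Answer: 1

Derivation:
vaddr = 235: l1_idx=3, l2_idx=2
L1[3] = 1; L2[1][2] = 1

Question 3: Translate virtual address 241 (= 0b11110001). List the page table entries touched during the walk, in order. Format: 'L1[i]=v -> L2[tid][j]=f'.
Answer: L1[3]=1 -> L2[1][3]=50

Derivation:
vaddr = 241 = 0b11110001
Split: l1_idx=3, l2_idx=3, offset=1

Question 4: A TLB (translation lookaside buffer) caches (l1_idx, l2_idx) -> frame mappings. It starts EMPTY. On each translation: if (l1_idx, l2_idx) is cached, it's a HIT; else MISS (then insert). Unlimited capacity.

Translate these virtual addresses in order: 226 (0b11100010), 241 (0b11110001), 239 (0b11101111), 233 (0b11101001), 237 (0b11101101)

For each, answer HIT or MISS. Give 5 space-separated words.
vaddr=226: (3,2) not in TLB -> MISS, insert
vaddr=241: (3,3) not in TLB -> MISS, insert
vaddr=239: (3,2) in TLB -> HIT
vaddr=233: (3,2) in TLB -> HIT
vaddr=237: (3,2) in TLB -> HIT

Answer: MISS MISS HIT HIT HIT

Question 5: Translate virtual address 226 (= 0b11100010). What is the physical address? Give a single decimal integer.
Answer: 18

Derivation:
vaddr = 226 = 0b11100010
Split: l1_idx=3, l2_idx=2, offset=2
L1[3] = 1
L2[1][2] = 1
paddr = 1 * 16 + 2 = 18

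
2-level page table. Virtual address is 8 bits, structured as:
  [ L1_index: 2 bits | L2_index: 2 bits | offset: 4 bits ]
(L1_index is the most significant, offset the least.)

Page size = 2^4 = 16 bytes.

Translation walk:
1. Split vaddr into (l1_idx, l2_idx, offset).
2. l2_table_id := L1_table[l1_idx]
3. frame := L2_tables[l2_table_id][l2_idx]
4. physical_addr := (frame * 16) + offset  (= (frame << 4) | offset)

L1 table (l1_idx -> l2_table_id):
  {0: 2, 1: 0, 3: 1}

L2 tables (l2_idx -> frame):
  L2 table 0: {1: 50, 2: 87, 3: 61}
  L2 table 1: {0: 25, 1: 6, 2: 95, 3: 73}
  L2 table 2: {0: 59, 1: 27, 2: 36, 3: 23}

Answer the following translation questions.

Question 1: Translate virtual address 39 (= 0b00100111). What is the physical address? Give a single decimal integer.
Answer: 583

Derivation:
vaddr = 39 = 0b00100111
Split: l1_idx=0, l2_idx=2, offset=7
L1[0] = 2
L2[2][2] = 36
paddr = 36 * 16 + 7 = 583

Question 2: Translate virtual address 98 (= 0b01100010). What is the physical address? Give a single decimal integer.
Answer: 1394

Derivation:
vaddr = 98 = 0b01100010
Split: l1_idx=1, l2_idx=2, offset=2
L1[1] = 0
L2[0][2] = 87
paddr = 87 * 16 + 2 = 1394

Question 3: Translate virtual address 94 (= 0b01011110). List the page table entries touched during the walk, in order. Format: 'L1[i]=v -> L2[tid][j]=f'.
Answer: L1[1]=0 -> L2[0][1]=50

Derivation:
vaddr = 94 = 0b01011110
Split: l1_idx=1, l2_idx=1, offset=14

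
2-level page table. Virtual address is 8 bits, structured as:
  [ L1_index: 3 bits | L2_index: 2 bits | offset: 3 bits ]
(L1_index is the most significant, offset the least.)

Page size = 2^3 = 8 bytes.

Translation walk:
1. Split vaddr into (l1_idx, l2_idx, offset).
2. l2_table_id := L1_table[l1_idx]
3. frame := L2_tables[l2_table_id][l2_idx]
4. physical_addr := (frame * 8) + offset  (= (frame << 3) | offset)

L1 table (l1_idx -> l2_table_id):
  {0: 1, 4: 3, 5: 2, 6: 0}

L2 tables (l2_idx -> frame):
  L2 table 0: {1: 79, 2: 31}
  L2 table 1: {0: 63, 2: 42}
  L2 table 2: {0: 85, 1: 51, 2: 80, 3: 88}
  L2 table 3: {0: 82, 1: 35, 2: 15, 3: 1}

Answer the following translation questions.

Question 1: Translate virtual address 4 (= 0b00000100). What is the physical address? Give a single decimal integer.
Answer: 508

Derivation:
vaddr = 4 = 0b00000100
Split: l1_idx=0, l2_idx=0, offset=4
L1[0] = 1
L2[1][0] = 63
paddr = 63 * 8 + 4 = 508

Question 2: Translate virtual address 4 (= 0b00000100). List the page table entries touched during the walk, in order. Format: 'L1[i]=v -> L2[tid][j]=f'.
Answer: L1[0]=1 -> L2[1][0]=63

Derivation:
vaddr = 4 = 0b00000100
Split: l1_idx=0, l2_idx=0, offset=4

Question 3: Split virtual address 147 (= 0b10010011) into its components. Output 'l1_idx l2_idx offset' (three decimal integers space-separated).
vaddr = 147 = 0b10010011
  top 3 bits -> l1_idx = 4
  next 2 bits -> l2_idx = 2
  bottom 3 bits -> offset = 3

Answer: 4 2 3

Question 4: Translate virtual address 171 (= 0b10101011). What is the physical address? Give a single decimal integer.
vaddr = 171 = 0b10101011
Split: l1_idx=5, l2_idx=1, offset=3
L1[5] = 2
L2[2][1] = 51
paddr = 51 * 8 + 3 = 411

Answer: 411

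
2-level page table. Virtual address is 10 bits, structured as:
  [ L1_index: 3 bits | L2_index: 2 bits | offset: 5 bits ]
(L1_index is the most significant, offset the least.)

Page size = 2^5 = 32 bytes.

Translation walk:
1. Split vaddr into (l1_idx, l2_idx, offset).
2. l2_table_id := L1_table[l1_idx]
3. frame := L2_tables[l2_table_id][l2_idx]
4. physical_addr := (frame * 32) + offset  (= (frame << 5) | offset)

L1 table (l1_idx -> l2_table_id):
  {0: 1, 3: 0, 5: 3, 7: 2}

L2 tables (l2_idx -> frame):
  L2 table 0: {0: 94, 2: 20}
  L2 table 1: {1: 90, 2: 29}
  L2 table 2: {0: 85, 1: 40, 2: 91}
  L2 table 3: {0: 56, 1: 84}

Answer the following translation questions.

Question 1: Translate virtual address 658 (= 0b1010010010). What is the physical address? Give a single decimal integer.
Answer: 1810

Derivation:
vaddr = 658 = 0b1010010010
Split: l1_idx=5, l2_idx=0, offset=18
L1[5] = 3
L2[3][0] = 56
paddr = 56 * 32 + 18 = 1810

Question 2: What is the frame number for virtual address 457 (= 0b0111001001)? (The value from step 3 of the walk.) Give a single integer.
Answer: 20

Derivation:
vaddr = 457: l1_idx=3, l2_idx=2
L1[3] = 0; L2[0][2] = 20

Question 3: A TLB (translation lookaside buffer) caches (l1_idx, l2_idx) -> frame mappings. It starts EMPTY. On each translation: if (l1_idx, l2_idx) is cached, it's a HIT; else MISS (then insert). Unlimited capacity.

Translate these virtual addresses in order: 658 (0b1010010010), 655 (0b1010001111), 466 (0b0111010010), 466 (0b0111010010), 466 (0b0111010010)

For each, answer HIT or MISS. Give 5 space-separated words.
vaddr=658: (5,0) not in TLB -> MISS, insert
vaddr=655: (5,0) in TLB -> HIT
vaddr=466: (3,2) not in TLB -> MISS, insert
vaddr=466: (3,2) in TLB -> HIT
vaddr=466: (3,2) in TLB -> HIT

Answer: MISS HIT MISS HIT HIT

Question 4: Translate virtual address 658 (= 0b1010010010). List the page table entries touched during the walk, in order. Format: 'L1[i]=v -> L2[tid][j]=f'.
vaddr = 658 = 0b1010010010
Split: l1_idx=5, l2_idx=0, offset=18

Answer: L1[5]=3 -> L2[3][0]=56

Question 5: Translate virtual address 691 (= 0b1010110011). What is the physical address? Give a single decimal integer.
Answer: 2707

Derivation:
vaddr = 691 = 0b1010110011
Split: l1_idx=5, l2_idx=1, offset=19
L1[5] = 3
L2[3][1] = 84
paddr = 84 * 32 + 19 = 2707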